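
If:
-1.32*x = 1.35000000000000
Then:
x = -1.02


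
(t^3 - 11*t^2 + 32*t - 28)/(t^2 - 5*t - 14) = (t^2 - 4*t + 4)/(t + 2)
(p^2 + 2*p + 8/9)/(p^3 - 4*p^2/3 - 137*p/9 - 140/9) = (3*p + 2)/(3*p^2 - 8*p - 35)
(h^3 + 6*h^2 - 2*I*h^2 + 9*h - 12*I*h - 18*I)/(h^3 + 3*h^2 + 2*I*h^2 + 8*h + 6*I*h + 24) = (h + 3)/(h + 4*I)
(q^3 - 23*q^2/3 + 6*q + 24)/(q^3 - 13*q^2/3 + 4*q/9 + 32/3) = 3*(q - 6)/(3*q - 8)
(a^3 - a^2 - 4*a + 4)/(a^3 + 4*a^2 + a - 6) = (a - 2)/(a + 3)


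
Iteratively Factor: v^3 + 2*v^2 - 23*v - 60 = (v - 5)*(v^2 + 7*v + 12) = (v - 5)*(v + 4)*(v + 3)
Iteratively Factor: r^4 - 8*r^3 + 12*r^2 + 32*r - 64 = (r - 4)*(r^3 - 4*r^2 - 4*r + 16) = (r - 4)*(r - 2)*(r^2 - 2*r - 8) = (r - 4)^2*(r - 2)*(r + 2)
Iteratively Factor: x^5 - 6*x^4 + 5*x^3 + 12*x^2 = (x)*(x^4 - 6*x^3 + 5*x^2 + 12*x) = x^2*(x^3 - 6*x^2 + 5*x + 12) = x^2*(x - 4)*(x^2 - 2*x - 3) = x^2*(x - 4)*(x + 1)*(x - 3)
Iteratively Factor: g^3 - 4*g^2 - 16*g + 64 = (g + 4)*(g^2 - 8*g + 16) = (g - 4)*(g + 4)*(g - 4)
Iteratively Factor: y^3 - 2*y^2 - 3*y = (y + 1)*(y^2 - 3*y) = y*(y + 1)*(y - 3)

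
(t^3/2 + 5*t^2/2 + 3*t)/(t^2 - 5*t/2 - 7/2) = t*(t^2 + 5*t + 6)/(2*t^2 - 5*t - 7)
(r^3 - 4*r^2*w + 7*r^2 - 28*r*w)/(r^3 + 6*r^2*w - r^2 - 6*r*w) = (r^2 - 4*r*w + 7*r - 28*w)/(r^2 + 6*r*w - r - 6*w)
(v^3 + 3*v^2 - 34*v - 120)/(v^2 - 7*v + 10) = (v^3 + 3*v^2 - 34*v - 120)/(v^2 - 7*v + 10)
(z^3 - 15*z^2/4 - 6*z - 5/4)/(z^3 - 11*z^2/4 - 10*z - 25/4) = (4*z + 1)/(4*z + 5)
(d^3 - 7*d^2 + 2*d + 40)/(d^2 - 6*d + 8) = (d^2 - 3*d - 10)/(d - 2)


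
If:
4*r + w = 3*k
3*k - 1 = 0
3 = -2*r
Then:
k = 1/3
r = -3/2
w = 7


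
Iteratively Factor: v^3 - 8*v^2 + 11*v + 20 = (v - 4)*(v^2 - 4*v - 5) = (v - 4)*(v + 1)*(v - 5)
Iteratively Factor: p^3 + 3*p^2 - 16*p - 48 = (p + 4)*(p^2 - p - 12) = (p - 4)*(p + 4)*(p + 3)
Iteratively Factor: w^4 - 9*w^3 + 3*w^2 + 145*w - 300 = (w + 4)*(w^3 - 13*w^2 + 55*w - 75) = (w - 5)*(w + 4)*(w^2 - 8*w + 15) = (w - 5)*(w - 3)*(w + 4)*(w - 5)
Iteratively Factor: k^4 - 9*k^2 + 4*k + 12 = (k + 3)*(k^3 - 3*k^2 + 4) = (k - 2)*(k + 3)*(k^2 - k - 2) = (k - 2)^2*(k + 3)*(k + 1)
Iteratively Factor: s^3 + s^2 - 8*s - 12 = (s + 2)*(s^2 - s - 6) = (s + 2)^2*(s - 3)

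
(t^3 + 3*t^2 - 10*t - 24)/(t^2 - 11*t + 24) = (t^2 + 6*t + 8)/(t - 8)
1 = 1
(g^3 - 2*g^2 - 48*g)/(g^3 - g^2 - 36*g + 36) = g*(g - 8)/(g^2 - 7*g + 6)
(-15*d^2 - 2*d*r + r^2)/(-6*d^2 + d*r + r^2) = (-5*d + r)/(-2*d + r)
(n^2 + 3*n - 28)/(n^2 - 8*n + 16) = (n + 7)/(n - 4)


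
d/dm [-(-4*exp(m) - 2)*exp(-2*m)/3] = -(4*exp(m) + 4)*exp(-2*m)/3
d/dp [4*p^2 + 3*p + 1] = 8*p + 3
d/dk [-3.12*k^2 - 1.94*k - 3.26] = -6.24*k - 1.94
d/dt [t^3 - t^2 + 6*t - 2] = 3*t^2 - 2*t + 6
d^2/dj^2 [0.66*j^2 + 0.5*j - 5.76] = 1.32000000000000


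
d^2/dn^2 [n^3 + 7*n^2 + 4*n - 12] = 6*n + 14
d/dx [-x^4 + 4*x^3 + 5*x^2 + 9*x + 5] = -4*x^3 + 12*x^2 + 10*x + 9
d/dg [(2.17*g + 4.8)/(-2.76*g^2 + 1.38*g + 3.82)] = (5.9892*g^2 + 26.496*g + 1.6654)/(7.6176*g^4 - 7.6176*g^3 - 19.182*g^2 + 10.5432*g + 14.5924)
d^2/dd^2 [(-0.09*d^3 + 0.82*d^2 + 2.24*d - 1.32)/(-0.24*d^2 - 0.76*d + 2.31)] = (-6.93889390390723e-18*d^5 + 0.244848*d^3 - 3.21948*d^2 - 3.125034*d - 13.627812)/(0.013824*d^6 + 0.131328*d^5 + 0.016704*d^4 - 2.089088*d^3 - 0.160776*d^2 + 12.166308*d - 12.326391)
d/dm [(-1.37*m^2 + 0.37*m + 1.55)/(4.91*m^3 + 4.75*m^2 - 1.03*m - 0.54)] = (6.7267*m^4 - 3.6334*m^3 - 23.1779*m^2 - 13.2454*m + 1.3967)/(24.1081*m^6 + 46.645*m^5 + 12.4479*m^4 - 15.0878*m^3 - 4.0691*m^2 + 1.1124*m + 0.2916)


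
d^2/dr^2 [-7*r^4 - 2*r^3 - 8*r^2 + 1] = -84*r^2 - 12*r - 16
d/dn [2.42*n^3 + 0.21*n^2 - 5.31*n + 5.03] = 7.26*n^2 + 0.42*n - 5.31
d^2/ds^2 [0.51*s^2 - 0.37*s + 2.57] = 1.02000000000000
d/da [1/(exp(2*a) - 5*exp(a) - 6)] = (5 - 2*exp(a))*exp(a)/(-exp(2*a) + 5*exp(a) + 6)^2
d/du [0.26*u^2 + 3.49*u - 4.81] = 0.52*u + 3.49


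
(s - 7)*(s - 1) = s^2 - 8*s + 7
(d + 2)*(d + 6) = d^2 + 8*d + 12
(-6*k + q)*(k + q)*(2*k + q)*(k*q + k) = -12*k^4*q - 12*k^4 - 16*k^3*q^2 - 16*k^3*q - 3*k^2*q^3 - 3*k^2*q^2 + k*q^4 + k*q^3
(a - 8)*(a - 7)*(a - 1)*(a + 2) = a^4 - 14*a^3 + 39*a^2 + 86*a - 112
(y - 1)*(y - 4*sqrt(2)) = y^2 - 4*sqrt(2)*y - y + 4*sqrt(2)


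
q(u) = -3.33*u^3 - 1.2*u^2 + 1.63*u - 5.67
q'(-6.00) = -343.61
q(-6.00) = 660.63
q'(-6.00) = -343.61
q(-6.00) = 660.63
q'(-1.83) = -27.43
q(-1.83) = 7.74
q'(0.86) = -7.82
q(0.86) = -7.27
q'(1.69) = -30.96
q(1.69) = -22.42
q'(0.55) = -2.71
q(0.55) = -5.69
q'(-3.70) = -126.25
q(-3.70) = 140.55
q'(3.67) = -141.73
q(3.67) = -180.46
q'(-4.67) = -205.03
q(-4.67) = 299.70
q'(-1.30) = -12.13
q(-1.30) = -2.50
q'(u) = -9.99*u^2 - 2.4*u + 1.63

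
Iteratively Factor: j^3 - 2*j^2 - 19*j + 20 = (j - 5)*(j^2 + 3*j - 4) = (j - 5)*(j - 1)*(j + 4)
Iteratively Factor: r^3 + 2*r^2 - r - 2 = (r - 1)*(r^2 + 3*r + 2) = (r - 1)*(r + 2)*(r + 1)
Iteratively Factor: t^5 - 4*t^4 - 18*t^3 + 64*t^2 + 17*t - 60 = (t + 4)*(t^4 - 8*t^3 + 14*t^2 + 8*t - 15) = (t - 5)*(t + 4)*(t^3 - 3*t^2 - t + 3) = (t - 5)*(t - 1)*(t + 4)*(t^2 - 2*t - 3) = (t - 5)*(t - 3)*(t - 1)*(t + 4)*(t + 1)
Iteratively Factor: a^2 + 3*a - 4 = (a - 1)*(a + 4)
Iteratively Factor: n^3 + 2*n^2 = (n)*(n^2 + 2*n) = n^2*(n + 2)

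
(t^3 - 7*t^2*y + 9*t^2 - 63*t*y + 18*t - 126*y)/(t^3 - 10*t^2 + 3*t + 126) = (t^2 - 7*t*y + 6*t - 42*y)/(t^2 - 13*t + 42)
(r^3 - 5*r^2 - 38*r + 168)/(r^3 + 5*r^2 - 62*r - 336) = (r^2 - 11*r + 28)/(r^2 - r - 56)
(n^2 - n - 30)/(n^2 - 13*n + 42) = (n + 5)/(n - 7)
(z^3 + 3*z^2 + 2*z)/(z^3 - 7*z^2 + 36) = z*(z + 1)/(z^2 - 9*z + 18)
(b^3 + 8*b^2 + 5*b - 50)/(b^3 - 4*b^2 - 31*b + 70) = (b + 5)/(b - 7)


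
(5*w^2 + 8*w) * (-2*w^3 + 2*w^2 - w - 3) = -10*w^5 - 6*w^4 + 11*w^3 - 23*w^2 - 24*w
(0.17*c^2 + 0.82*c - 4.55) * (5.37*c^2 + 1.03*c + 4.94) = 0.9129*c^4 + 4.5785*c^3 - 22.7491*c^2 - 0.6357*c - 22.477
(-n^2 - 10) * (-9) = 9*n^2 + 90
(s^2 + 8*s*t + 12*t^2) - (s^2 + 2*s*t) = 6*s*t + 12*t^2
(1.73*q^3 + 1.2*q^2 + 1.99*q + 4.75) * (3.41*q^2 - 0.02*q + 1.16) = 5.8993*q^5 + 4.0574*q^4 + 8.7687*q^3 + 17.5497*q^2 + 2.2134*q + 5.51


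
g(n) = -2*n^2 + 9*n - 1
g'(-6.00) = 33.00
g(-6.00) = -127.00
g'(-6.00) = 33.00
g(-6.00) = -127.00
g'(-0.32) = 10.28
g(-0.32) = -4.08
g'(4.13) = -7.52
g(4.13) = 2.06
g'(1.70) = 2.20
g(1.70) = 8.52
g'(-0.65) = 11.60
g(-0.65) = -7.70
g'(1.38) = 3.48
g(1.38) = 7.61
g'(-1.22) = 13.88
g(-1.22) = -14.96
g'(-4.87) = 28.48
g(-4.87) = -92.26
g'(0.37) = 7.52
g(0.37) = 2.06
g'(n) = 9 - 4*n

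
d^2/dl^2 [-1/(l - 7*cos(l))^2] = 2*(7*l*cos(l) - 98*sin(l)^2 - 42*sin(l) - 52)/(l - 7*cos(l))^4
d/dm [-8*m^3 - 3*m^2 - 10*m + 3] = -24*m^2 - 6*m - 10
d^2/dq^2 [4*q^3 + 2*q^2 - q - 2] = 24*q + 4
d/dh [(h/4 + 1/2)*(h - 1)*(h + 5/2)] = 3*h^2/4 + 7*h/4 + 1/8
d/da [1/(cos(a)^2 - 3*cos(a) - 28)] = (2*cos(a) - 3)*sin(a)/(sin(a)^2 + 3*cos(a) + 27)^2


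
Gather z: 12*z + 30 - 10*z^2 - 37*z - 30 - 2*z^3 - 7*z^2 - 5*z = -2*z^3 - 17*z^2 - 30*z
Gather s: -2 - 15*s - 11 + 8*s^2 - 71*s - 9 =8*s^2 - 86*s - 22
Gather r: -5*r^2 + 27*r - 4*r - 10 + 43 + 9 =-5*r^2 + 23*r + 42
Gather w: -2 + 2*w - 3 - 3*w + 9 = 4 - w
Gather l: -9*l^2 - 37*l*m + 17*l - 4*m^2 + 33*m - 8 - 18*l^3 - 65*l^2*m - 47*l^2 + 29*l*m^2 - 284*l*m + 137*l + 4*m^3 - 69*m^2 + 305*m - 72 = -18*l^3 + l^2*(-65*m - 56) + l*(29*m^2 - 321*m + 154) + 4*m^3 - 73*m^2 + 338*m - 80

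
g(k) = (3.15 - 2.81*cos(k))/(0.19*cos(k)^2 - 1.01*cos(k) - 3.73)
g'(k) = (3.15 - 2.81*cos(k))*(0.38*sin(k)*cos(k) - 1.01*sin(k))/(0.19*cos(k)^2 - 1.01*cos(k) - 3.73)^2 + 2.81*sin(k)/(0.19*cos(k)^2 - 1.01*cos(k) - 3.73)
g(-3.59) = -2.13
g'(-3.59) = -0.93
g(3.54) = -2.18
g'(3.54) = 0.85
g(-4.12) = -1.52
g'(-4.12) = -1.25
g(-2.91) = -2.29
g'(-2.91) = 0.53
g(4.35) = -1.24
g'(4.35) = 1.18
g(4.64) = -0.92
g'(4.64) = 1.03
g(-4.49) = -1.08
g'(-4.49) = -1.11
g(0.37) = -0.12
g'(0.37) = -0.23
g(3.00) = -2.33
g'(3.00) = -0.34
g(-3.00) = -2.33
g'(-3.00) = 0.34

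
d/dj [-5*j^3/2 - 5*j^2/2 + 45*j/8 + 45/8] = -15*j^2/2 - 5*j + 45/8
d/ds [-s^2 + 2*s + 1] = 2 - 2*s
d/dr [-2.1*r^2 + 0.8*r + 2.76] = 0.8 - 4.2*r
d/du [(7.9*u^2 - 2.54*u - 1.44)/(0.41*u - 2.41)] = (3.239*u^2 - 38.078*u + 6.7118)/(0.1681*u^2 - 1.9762*u + 5.8081)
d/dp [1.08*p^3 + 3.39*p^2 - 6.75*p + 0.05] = 3.24*p^2 + 6.78*p - 6.75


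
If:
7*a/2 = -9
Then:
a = -18/7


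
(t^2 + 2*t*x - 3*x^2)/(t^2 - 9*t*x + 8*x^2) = (-t - 3*x)/(-t + 8*x)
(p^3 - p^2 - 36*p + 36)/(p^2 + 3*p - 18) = (p^2 - 7*p + 6)/(p - 3)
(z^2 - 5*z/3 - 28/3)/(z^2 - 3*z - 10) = (-3*z^2 + 5*z + 28)/(3*(-z^2 + 3*z + 10))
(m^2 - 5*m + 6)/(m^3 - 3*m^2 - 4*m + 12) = 1/(m + 2)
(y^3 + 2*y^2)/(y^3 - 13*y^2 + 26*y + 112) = y^2/(y^2 - 15*y + 56)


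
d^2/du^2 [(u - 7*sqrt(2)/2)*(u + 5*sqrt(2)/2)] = 2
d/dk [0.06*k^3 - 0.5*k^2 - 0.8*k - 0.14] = 0.18*k^2 - 1.0*k - 0.8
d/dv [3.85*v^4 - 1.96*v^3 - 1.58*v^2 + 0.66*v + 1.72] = 15.4*v^3 - 5.88*v^2 - 3.16*v + 0.66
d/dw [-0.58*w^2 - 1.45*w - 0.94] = -1.16*w - 1.45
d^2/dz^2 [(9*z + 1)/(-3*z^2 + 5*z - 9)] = 2*(-(6*z - 5)^2*(9*z + 1) + 3*(27*z - 14)*(3*z^2 - 5*z + 9))/(3*z^2 - 5*z + 9)^3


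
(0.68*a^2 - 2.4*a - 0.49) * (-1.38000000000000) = -0.9384*a^2 + 3.312*a + 0.6762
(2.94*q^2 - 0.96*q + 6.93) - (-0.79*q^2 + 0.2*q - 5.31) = 3.73*q^2 - 1.16*q + 12.24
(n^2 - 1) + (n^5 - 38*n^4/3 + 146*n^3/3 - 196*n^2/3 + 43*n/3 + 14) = n^5 - 38*n^4/3 + 146*n^3/3 - 193*n^2/3 + 43*n/3 + 13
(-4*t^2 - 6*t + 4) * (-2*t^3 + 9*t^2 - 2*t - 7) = 8*t^5 - 24*t^4 - 54*t^3 + 76*t^2 + 34*t - 28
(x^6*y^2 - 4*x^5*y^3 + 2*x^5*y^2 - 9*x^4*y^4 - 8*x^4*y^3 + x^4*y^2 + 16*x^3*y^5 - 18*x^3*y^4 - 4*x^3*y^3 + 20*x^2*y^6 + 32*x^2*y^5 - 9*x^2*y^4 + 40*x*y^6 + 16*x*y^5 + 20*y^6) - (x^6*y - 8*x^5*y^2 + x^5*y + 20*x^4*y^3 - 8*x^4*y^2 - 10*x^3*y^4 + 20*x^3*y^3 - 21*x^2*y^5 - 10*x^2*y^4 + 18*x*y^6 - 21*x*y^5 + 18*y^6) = x^6*y^2 - x^6*y - 4*x^5*y^3 + 10*x^5*y^2 - x^5*y - 9*x^4*y^4 - 28*x^4*y^3 + 9*x^4*y^2 + 16*x^3*y^5 - 8*x^3*y^4 - 24*x^3*y^3 + 20*x^2*y^6 + 53*x^2*y^5 + x^2*y^4 + 22*x*y^6 + 37*x*y^5 + 2*y^6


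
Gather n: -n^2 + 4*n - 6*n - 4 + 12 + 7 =-n^2 - 2*n + 15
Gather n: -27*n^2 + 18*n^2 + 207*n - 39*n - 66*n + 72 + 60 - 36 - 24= -9*n^2 + 102*n + 72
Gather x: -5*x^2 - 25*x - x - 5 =-5*x^2 - 26*x - 5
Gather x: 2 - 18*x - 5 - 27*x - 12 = -45*x - 15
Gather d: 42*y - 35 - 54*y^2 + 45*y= -54*y^2 + 87*y - 35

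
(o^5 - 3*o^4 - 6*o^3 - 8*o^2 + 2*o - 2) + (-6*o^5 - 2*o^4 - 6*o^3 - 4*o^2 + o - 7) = -5*o^5 - 5*o^4 - 12*o^3 - 12*o^2 + 3*o - 9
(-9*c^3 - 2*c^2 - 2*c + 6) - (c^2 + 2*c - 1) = -9*c^3 - 3*c^2 - 4*c + 7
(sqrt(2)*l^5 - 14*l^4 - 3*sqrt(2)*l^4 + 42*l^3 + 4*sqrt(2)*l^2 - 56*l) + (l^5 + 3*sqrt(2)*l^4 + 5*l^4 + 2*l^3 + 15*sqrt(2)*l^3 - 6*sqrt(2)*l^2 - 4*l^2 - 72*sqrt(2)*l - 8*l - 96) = l^5 + sqrt(2)*l^5 - 9*l^4 + 15*sqrt(2)*l^3 + 44*l^3 - 4*l^2 - 2*sqrt(2)*l^2 - 72*sqrt(2)*l - 64*l - 96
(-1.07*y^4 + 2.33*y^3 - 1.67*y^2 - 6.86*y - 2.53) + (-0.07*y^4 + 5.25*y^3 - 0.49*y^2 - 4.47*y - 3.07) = -1.14*y^4 + 7.58*y^3 - 2.16*y^2 - 11.33*y - 5.6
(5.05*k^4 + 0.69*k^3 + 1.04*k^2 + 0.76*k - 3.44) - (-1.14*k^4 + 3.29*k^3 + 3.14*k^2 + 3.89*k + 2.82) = 6.19*k^4 - 2.6*k^3 - 2.1*k^2 - 3.13*k - 6.26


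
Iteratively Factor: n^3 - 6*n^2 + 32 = (n - 4)*(n^2 - 2*n - 8) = (n - 4)*(n + 2)*(n - 4)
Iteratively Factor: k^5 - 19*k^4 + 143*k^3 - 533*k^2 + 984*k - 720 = (k - 3)*(k^4 - 16*k^3 + 95*k^2 - 248*k + 240) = (k - 5)*(k - 3)*(k^3 - 11*k^2 + 40*k - 48) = (k - 5)*(k - 4)*(k - 3)*(k^2 - 7*k + 12) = (k - 5)*(k - 4)*(k - 3)^2*(k - 4)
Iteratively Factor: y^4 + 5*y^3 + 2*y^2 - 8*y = (y + 4)*(y^3 + y^2 - 2*y) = (y - 1)*(y + 4)*(y^2 + 2*y) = (y - 1)*(y + 2)*(y + 4)*(y)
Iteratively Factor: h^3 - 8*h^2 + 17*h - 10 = (h - 1)*(h^2 - 7*h + 10) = (h - 2)*(h - 1)*(h - 5)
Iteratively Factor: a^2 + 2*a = (a)*(a + 2)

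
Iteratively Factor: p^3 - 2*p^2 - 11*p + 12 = (p + 3)*(p^2 - 5*p + 4) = (p - 1)*(p + 3)*(p - 4)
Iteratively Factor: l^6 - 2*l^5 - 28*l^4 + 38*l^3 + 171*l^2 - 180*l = (l - 5)*(l^5 + 3*l^4 - 13*l^3 - 27*l^2 + 36*l) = l*(l - 5)*(l^4 + 3*l^3 - 13*l^2 - 27*l + 36) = l*(l - 5)*(l + 3)*(l^3 - 13*l + 12) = l*(l - 5)*(l + 3)*(l + 4)*(l^2 - 4*l + 3) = l*(l - 5)*(l - 1)*(l + 3)*(l + 4)*(l - 3)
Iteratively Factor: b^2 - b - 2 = (b - 2)*(b + 1)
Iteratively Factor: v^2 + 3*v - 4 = (v + 4)*(v - 1)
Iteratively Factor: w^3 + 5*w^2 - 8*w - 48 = (w + 4)*(w^2 + w - 12) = (w - 3)*(w + 4)*(w + 4)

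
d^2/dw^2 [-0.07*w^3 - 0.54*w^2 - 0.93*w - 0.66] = -0.42*w - 1.08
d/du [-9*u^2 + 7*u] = 7 - 18*u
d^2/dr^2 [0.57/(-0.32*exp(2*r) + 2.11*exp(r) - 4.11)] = (-0.57*(0.64*exp(r) - 2.11)*(1.28*exp(r) - 4.22)*exp(r) + (0.7296*exp(r) - 1.2027)*(0.32*exp(2*r) - 2.11*exp(r) + 4.11))*exp(r)/(0.32*exp(2*r) - 2.11*exp(r) + 4.11)^3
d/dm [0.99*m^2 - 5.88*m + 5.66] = 1.98*m - 5.88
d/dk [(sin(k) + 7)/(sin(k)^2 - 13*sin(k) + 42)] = (-14*sin(k) + cos(k)^2 + 132)*cos(k)/(sin(k)^2 - 13*sin(k) + 42)^2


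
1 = 1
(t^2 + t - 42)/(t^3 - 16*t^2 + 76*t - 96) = (t + 7)/(t^2 - 10*t + 16)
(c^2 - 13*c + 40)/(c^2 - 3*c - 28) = (-c^2 + 13*c - 40)/(-c^2 + 3*c + 28)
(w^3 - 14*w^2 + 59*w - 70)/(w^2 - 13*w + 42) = (w^2 - 7*w + 10)/(w - 6)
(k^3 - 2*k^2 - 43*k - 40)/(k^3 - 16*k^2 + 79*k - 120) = (k^2 + 6*k + 5)/(k^2 - 8*k + 15)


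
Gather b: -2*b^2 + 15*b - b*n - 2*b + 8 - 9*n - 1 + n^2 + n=-2*b^2 + b*(13 - n) + n^2 - 8*n + 7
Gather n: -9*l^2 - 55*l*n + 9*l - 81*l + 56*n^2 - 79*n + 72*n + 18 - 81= -9*l^2 - 72*l + 56*n^2 + n*(-55*l - 7) - 63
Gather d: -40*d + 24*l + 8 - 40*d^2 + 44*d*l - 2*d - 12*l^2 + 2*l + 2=-40*d^2 + d*(44*l - 42) - 12*l^2 + 26*l + 10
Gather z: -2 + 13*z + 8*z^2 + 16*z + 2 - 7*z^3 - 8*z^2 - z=-7*z^3 + 28*z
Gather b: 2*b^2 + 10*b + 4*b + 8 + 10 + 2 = 2*b^2 + 14*b + 20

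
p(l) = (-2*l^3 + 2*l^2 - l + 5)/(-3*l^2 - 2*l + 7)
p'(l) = (6*l + 2)*(-2*l^3 + 2*l^2 - l + 5)/(-3*l^2 - 2*l + 7)^2 + (-6*l^2 + 4*l - 1)/(-3*l^2 - 2*l + 7)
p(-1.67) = 10.93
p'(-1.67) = -56.78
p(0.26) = 0.77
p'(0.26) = 0.38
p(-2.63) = -6.81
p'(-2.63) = -4.81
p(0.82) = 1.32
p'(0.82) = 2.21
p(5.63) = 2.96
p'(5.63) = 0.63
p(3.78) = 1.80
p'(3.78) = 0.63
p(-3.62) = -5.17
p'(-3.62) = -0.32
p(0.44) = 0.86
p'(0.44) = 0.65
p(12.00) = 7.07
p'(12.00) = 0.65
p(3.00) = 1.31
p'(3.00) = 0.65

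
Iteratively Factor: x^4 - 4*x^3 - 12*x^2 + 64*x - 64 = (x - 2)*(x^3 - 2*x^2 - 16*x + 32) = (x - 4)*(x - 2)*(x^2 + 2*x - 8) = (x - 4)*(x - 2)^2*(x + 4)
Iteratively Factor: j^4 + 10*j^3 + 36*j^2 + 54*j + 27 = (j + 3)*(j^3 + 7*j^2 + 15*j + 9) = (j + 1)*(j + 3)*(j^2 + 6*j + 9) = (j + 1)*(j + 3)^2*(j + 3)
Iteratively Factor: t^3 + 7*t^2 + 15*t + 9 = (t + 3)*(t^2 + 4*t + 3) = (t + 1)*(t + 3)*(t + 3)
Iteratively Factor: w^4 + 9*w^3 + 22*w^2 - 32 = (w + 2)*(w^3 + 7*w^2 + 8*w - 16) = (w + 2)*(w + 4)*(w^2 + 3*w - 4) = (w + 2)*(w + 4)^2*(w - 1)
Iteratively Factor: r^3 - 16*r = (r)*(r^2 - 16) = r*(r - 4)*(r + 4)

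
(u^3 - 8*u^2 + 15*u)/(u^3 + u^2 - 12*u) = (u - 5)/(u + 4)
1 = 1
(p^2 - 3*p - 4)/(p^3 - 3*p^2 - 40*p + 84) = (p^2 - 3*p - 4)/(p^3 - 3*p^2 - 40*p + 84)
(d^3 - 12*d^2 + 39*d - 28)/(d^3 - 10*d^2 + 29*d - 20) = (d - 7)/(d - 5)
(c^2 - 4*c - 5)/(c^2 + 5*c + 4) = (c - 5)/(c + 4)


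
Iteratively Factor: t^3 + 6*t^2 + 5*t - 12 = (t - 1)*(t^2 + 7*t + 12) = (t - 1)*(t + 3)*(t + 4)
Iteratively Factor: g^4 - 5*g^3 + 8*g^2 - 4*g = (g)*(g^3 - 5*g^2 + 8*g - 4) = g*(g - 2)*(g^2 - 3*g + 2) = g*(g - 2)^2*(g - 1)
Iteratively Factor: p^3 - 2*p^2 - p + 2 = (p - 2)*(p^2 - 1) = (p - 2)*(p + 1)*(p - 1)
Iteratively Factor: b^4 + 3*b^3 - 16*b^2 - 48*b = (b + 3)*(b^3 - 16*b) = (b - 4)*(b + 3)*(b^2 + 4*b) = b*(b - 4)*(b + 3)*(b + 4)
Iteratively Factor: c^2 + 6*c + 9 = (c + 3)*(c + 3)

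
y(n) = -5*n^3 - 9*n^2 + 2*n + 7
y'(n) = -15*n^2 - 18*n + 2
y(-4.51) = 273.59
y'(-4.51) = -221.92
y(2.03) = -67.86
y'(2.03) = -96.35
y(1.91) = -56.85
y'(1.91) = -87.10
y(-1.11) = 0.53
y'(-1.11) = 3.50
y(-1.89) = 4.83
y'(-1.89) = -17.56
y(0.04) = 7.07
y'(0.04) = 1.26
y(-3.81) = 145.27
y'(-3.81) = -147.16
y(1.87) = -53.43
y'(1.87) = -84.11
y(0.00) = 7.00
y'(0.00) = 2.00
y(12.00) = -9905.00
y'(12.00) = -2374.00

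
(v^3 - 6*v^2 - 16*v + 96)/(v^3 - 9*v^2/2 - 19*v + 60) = 2*(v - 4)/(2*v - 5)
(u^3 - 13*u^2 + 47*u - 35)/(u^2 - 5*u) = u - 8 + 7/u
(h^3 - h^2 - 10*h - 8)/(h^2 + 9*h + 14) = (h^2 - 3*h - 4)/(h + 7)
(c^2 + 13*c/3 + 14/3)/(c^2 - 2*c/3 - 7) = (c + 2)/(c - 3)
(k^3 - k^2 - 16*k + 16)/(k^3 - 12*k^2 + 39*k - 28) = (k + 4)/(k - 7)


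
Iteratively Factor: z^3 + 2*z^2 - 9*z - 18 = (z - 3)*(z^2 + 5*z + 6) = (z - 3)*(z + 3)*(z + 2)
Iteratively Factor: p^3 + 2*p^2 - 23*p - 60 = (p - 5)*(p^2 + 7*p + 12) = (p - 5)*(p + 4)*(p + 3)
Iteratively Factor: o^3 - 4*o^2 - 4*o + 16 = (o + 2)*(o^2 - 6*o + 8) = (o - 4)*(o + 2)*(o - 2)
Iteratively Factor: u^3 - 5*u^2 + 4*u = (u)*(u^2 - 5*u + 4) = u*(u - 4)*(u - 1)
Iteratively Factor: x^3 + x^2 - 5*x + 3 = (x + 3)*(x^2 - 2*x + 1) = (x - 1)*(x + 3)*(x - 1)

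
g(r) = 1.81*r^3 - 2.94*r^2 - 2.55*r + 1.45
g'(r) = 5.43*r^2 - 5.88*r - 2.55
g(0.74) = -1.31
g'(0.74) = -3.93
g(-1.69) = -11.37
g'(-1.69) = 22.90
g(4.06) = 63.77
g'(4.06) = 63.08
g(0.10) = 1.17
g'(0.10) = -3.08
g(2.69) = 8.55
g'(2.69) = 20.92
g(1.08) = -2.45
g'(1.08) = -2.57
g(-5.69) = -412.66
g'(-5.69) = 206.71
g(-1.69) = -11.37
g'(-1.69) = 22.90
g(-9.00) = -1533.23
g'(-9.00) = 490.20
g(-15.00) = -6730.55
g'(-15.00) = 1307.40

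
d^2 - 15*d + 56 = (d - 8)*(d - 7)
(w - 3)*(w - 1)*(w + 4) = w^3 - 13*w + 12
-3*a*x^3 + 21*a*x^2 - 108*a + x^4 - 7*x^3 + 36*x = (-3*a + x)*(x - 6)*(x - 3)*(x + 2)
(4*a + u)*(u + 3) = 4*a*u + 12*a + u^2 + 3*u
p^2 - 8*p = p*(p - 8)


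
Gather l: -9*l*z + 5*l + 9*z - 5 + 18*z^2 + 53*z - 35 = l*(5 - 9*z) + 18*z^2 + 62*z - 40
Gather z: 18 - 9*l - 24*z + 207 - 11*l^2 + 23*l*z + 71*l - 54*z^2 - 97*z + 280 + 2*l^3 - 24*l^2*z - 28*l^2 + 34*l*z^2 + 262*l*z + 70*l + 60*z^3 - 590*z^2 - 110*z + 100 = 2*l^3 - 39*l^2 + 132*l + 60*z^3 + z^2*(34*l - 644) + z*(-24*l^2 + 285*l - 231) + 605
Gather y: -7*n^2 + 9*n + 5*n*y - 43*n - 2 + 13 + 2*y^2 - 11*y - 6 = -7*n^2 - 34*n + 2*y^2 + y*(5*n - 11) + 5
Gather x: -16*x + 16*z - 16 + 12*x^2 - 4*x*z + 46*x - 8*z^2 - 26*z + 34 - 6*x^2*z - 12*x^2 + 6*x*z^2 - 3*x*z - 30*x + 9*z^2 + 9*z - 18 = -6*x^2*z + x*(6*z^2 - 7*z) + z^2 - z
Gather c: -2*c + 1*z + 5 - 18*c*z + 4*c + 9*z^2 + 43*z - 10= c*(2 - 18*z) + 9*z^2 + 44*z - 5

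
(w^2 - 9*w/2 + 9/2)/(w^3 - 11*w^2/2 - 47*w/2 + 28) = (2*w^2 - 9*w + 9)/(2*w^3 - 11*w^2 - 47*w + 56)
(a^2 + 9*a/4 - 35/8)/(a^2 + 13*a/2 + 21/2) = (a - 5/4)/(a + 3)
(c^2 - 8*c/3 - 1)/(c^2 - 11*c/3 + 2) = (3*c + 1)/(3*c - 2)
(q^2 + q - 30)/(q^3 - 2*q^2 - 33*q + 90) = 1/(q - 3)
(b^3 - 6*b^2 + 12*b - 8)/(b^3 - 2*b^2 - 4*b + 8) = (b - 2)/(b + 2)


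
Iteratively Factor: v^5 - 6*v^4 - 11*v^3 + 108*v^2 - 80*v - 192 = (v - 4)*(v^4 - 2*v^3 - 19*v^2 + 32*v + 48) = (v - 4)*(v - 3)*(v^3 + v^2 - 16*v - 16) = (v - 4)*(v - 3)*(v + 1)*(v^2 - 16) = (v - 4)^2*(v - 3)*(v + 1)*(v + 4)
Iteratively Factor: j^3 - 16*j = (j)*(j^2 - 16) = j*(j - 4)*(j + 4)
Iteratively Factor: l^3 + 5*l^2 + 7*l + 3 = (l + 1)*(l^2 + 4*l + 3) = (l + 1)^2*(l + 3)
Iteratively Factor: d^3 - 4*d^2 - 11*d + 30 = (d - 5)*(d^2 + d - 6) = (d - 5)*(d + 3)*(d - 2)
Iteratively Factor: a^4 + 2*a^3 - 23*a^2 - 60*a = (a)*(a^3 + 2*a^2 - 23*a - 60) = a*(a + 4)*(a^2 - 2*a - 15) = a*(a - 5)*(a + 4)*(a + 3)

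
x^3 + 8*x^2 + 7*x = x*(x + 1)*(x + 7)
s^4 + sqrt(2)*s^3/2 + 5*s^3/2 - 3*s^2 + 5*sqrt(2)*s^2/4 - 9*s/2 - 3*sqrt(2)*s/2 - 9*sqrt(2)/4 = (s - 3/2)*(s + 1)*(s + 3)*(s + sqrt(2)/2)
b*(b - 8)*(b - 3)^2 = b^4 - 14*b^3 + 57*b^2 - 72*b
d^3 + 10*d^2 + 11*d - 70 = (d - 2)*(d + 5)*(d + 7)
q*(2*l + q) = 2*l*q + q^2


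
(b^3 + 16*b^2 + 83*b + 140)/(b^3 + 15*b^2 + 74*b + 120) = (b + 7)/(b + 6)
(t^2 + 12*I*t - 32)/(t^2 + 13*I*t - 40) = (t + 4*I)/(t + 5*I)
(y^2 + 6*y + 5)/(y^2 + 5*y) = (y + 1)/y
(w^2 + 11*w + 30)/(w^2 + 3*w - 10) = (w + 6)/(w - 2)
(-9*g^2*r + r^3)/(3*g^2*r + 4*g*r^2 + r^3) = (-3*g + r)/(g + r)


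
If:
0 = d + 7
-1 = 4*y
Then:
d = -7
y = -1/4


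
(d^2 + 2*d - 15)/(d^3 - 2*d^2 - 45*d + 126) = (d + 5)/(d^2 + d - 42)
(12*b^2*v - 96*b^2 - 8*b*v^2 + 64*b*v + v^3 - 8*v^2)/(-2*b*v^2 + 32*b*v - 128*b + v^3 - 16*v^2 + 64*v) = (-6*b + v)/(v - 8)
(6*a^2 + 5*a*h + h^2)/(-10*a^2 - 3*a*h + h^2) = (-3*a - h)/(5*a - h)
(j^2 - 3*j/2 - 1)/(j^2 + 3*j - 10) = (j + 1/2)/(j + 5)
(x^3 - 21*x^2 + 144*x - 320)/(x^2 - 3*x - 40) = (x^2 - 13*x + 40)/(x + 5)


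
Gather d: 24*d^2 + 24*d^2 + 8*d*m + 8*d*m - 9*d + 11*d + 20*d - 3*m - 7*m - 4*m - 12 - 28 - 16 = 48*d^2 + d*(16*m + 22) - 14*m - 56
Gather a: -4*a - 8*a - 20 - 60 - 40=-12*a - 120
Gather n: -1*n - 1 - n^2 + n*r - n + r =-n^2 + n*(r - 2) + r - 1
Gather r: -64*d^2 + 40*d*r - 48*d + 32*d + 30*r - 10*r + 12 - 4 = -64*d^2 - 16*d + r*(40*d + 20) + 8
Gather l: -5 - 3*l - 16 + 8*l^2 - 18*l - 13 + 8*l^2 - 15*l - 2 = 16*l^2 - 36*l - 36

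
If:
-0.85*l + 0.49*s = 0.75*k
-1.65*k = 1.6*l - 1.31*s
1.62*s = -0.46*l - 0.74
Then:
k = -0.98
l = 0.52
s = -0.60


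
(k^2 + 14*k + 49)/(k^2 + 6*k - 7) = (k + 7)/(k - 1)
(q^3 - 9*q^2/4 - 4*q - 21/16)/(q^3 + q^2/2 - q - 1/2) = (8*q^2 - 22*q - 21)/(8*(q^2 - 1))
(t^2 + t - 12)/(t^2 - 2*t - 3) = (t + 4)/(t + 1)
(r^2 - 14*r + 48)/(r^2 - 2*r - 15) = (-r^2 + 14*r - 48)/(-r^2 + 2*r + 15)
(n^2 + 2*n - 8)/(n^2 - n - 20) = (n - 2)/(n - 5)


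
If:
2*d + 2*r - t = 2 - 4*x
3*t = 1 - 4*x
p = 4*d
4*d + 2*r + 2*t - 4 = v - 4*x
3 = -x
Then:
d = v/2 - 11/2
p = 2*v - 22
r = 44/3 - v/2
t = 13/3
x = -3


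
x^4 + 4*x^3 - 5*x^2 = x^2*(x - 1)*(x + 5)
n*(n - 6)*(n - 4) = n^3 - 10*n^2 + 24*n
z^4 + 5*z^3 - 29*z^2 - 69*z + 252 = (z - 3)^2*(z + 4)*(z + 7)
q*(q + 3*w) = q^2 + 3*q*w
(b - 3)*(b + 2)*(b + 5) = b^3 + 4*b^2 - 11*b - 30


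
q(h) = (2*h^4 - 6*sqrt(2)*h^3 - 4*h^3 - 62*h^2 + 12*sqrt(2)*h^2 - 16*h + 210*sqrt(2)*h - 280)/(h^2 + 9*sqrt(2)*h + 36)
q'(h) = (-2*h - 9*sqrt(2))*(2*h^4 - 6*sqrt(2)*h^3 - 4*h^3 - 62*h^2 + 12*sqrt(2)*h^2 - 16*h + 210*sqrt(2)*h - 280)/(h^2 + 9*sqrt(2)*h + 36)^2 + (8*h^3 - 18*sqrt(2)*h^2 - 12*h^2 - 124*h + 24*sqrt(2)*h - 16 + 210*sqrt(2))/(h^2 + 9*sqrt(2)*h + 36) = 4*(h^5 - h^4 + 12*sqrt(2)*h^4 - 18*sqrt(2)*h^3 + 18*h^3 - 354*sqrt(2)*h^2 - 50*h^2 - 976*h + 216*sqrt(2)*h - 144 + 2520*sqrt(2))/(h^4 + 18*sqrt(2)*h^3 + 234*h^2 + 648*sqrt(2)*h + 1296)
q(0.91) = -1.44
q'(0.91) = 4.03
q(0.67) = -2.56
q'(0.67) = 5.39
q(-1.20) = -29.61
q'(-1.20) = 28.29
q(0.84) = -1.73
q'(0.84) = 4.40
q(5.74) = -2.40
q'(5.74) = 0.71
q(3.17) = -0.43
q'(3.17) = -1.36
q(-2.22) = -74.22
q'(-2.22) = 65.02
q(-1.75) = -49.08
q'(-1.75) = 43.71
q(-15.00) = 1837.32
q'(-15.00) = -29.41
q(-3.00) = -150.98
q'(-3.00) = 148.74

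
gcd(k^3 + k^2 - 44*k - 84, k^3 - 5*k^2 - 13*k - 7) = k - 7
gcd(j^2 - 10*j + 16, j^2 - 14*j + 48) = j - 8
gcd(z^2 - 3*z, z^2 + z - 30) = 1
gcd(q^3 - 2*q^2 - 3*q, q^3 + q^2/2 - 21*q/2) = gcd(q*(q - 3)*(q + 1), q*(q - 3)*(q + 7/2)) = q^2 - 3*q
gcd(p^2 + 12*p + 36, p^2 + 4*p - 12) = p + 6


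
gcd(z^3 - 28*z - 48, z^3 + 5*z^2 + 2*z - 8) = z^2 + 6*z + 8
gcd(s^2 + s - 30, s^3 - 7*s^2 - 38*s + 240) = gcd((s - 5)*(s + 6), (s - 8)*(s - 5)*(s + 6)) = s^2 + s - 30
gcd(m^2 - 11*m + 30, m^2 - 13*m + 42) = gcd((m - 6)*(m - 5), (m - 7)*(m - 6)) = m - 6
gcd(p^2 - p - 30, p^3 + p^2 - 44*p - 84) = 1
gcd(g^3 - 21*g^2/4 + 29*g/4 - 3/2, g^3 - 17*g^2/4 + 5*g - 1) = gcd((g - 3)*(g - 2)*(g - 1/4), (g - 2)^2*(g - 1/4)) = g^2 - 9*g/4 + 1/2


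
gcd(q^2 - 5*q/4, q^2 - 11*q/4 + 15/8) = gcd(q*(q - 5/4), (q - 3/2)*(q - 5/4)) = q - 5/4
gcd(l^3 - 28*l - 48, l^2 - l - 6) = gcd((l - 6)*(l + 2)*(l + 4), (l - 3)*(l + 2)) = l + 2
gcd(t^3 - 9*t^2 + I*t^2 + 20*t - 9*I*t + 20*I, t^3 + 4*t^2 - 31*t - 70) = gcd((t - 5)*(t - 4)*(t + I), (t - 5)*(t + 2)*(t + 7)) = t - 5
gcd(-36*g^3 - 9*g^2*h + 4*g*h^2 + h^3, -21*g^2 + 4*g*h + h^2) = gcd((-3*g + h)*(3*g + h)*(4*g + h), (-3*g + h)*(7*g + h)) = 3*g - h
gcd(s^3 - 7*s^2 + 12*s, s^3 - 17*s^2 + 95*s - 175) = 1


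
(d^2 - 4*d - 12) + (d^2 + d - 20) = 2*d^2 - 3*d - 32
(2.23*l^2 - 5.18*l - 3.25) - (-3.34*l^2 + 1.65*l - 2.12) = 5.57*l^2 - 6.83*l - 1.13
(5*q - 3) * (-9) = 27 - 45*q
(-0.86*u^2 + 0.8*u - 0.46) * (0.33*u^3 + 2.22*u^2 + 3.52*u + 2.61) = -0.2838*u^5 - 1.6452*u^4 - 1.403*u^3 - 0.4498*u^2 + 0.4688*u - 1.2006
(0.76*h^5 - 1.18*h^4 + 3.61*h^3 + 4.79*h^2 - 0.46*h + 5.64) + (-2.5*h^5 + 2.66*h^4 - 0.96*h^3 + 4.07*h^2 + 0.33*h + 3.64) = -1.74*h^5 + 1.48*h^4 + 2.65*h^3 + 8.86*h^2 - 0.13*h + 9.28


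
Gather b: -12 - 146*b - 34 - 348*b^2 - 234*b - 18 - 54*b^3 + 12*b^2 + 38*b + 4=-54*b^3 - 336*b^2 - 342*b - 60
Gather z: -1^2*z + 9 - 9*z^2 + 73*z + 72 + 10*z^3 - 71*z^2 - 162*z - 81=10*z^3 - 80*z^2 - 90*z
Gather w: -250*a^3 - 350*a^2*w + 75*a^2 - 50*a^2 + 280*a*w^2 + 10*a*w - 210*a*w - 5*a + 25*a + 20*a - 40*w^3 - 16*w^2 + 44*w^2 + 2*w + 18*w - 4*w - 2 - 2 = -250*a^3 + 25*a^2 + 40*a - 40*w^3 + w^2*(280*a + 28) + w*(-350*a^2 - 200*a + 16) - 4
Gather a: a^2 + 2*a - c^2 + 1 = a^2 + 2*a - c^2 + 1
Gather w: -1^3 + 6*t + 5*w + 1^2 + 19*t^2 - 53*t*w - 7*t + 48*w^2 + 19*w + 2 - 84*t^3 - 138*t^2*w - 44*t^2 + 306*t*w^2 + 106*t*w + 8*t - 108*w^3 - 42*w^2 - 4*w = -84*t^3 - 25*t^2 + 7*t - 108*w^3 + w^2*(306*t + 6) + w*(-138*t^2 + 53*t + 20) + 2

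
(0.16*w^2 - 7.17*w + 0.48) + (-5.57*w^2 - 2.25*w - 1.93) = -5.41*w^2 - 9.42*w - 1.45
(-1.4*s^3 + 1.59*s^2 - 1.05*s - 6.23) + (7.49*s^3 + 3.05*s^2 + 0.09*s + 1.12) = 6.09*s^3 + 4.64*s^2 - 0.96*s - 5.11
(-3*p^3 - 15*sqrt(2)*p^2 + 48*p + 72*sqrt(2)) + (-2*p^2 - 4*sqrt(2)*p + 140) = -3*p^3 - 15*sqrt(2)*p^2 - 2*p^2 - 4*sqrt(2)*p + 48*p + 72*sqrt(2) + 140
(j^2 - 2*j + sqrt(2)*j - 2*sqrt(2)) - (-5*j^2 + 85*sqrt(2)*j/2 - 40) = 6*j^2 - 83*sqrt(2)*j/2 - 2*j - 2*sqrt(2) + 40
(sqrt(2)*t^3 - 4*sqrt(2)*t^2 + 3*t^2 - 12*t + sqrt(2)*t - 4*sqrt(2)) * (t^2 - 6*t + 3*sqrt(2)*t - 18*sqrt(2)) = sqrt(2)*t^5 - 10*sqrt(2)*t^4 + 9*t^4 - 90*t^3 + 34*sqrt(2)*t^3 - 100*sqrt(2)*t^2 + 222*t^2 - 60*t + 240*sqrt(2)*t + 144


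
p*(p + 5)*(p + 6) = p^3 + 11*p^2 + 30*p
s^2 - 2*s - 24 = (s - 6)*(s + 4)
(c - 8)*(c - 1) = c^2 - 9*c + 8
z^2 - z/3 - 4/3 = (z - 4/3)*(z + 1)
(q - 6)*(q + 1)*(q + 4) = q^3 - q^2 - 26*q - 24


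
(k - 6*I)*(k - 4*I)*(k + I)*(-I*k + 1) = -I*k^4 - 8*k^3 + 5*I*k^2 - 38*k - 24*I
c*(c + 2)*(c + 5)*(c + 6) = c^4 + 13*c^3 + 52*c^2 + 60*c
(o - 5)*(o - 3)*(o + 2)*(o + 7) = o^4 + o^3 - 43*o^2 + 23*o + 210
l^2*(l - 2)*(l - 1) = l^4 - 3*l^3 + 2*l^2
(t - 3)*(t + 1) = t^2 - 2*t - 3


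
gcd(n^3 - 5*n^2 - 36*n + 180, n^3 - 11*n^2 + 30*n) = n^2 - 11*n + 30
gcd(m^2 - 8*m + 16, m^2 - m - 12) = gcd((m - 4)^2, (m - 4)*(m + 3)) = m - 4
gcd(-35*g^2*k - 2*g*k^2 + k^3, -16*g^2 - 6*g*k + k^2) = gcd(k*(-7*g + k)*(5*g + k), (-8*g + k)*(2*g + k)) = 1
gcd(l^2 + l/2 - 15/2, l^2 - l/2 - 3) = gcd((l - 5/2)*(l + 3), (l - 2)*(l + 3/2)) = 1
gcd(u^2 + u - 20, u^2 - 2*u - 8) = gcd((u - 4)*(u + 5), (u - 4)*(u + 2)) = u - 4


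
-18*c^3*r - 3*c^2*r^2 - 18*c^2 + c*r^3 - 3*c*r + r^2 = (-6*c + r)*(3*c + r)*(c*r + 1)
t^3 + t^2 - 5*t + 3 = (t - 1)^2*(t + 3)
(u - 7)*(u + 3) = u^2 - 4*u - 21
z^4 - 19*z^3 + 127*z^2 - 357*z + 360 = (z - 8)*(z - 5)*(z - 3)^2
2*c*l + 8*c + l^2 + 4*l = (2*c + l)*(l + 4)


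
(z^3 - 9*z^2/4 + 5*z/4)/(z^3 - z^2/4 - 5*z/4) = (z - 1)/(z + 1)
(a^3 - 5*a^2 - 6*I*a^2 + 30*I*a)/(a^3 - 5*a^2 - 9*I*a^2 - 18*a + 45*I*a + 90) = a/(a - 3*I)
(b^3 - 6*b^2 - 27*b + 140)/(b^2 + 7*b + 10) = (b^2 - 11*b + 28)/(b + 2)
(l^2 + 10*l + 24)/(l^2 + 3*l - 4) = (l + 6)/(l - 1)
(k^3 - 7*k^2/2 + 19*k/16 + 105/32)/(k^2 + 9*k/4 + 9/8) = (8*k^2 - 34*k + 35)/(4*(2*k + 3))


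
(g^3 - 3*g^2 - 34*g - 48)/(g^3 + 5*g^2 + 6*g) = (g - 8)/g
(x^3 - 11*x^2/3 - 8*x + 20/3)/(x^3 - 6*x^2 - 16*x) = (3*x^2 - 17*x + 10)/(3*x*(x - 8))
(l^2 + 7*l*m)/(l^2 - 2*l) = (l + 7*m)/(l - 2)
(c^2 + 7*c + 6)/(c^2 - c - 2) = (c + 6)/(c - 2)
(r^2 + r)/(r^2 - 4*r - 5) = r/(r - 5)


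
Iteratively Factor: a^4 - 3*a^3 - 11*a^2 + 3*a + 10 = (a - 1)*(a^3 - 2*a^2 - 13*a - 10) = (a - 1)*(a + 2)*(a^2 - 4*a - 5) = (a - 1)*(a + 1)*(a + 2)*(a - 5)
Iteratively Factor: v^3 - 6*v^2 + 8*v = (v)*(v^2 - 6*v + 8) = v*(v - 4)*(v - 2)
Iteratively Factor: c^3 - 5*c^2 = (c - 5)*(c^2) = c*(c - 5)*(c)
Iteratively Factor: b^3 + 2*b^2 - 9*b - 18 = (b + 3)*(b^2 - b - 6) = (b + 2)*(b + 3)*(b - 3)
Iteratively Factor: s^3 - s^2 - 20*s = (s)*(s^2 - s - 20) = s*(s - 5)*(s + 4)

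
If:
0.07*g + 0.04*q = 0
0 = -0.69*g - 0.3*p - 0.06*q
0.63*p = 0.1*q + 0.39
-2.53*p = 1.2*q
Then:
No Solution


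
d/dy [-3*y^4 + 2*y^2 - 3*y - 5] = -12*y^3 + 4*y - 3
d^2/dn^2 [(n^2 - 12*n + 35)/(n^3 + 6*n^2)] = 2*(n^4 - 36*n^3 - 6*n^2 + 1248*n + 3780)/(n^4*(n^3 + 18*n^2 + 108*n + 216))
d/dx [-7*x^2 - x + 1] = -14*x - 1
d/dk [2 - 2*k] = -2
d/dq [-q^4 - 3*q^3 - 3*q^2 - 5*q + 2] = -4*q^3 - 9*q^2 - 6*q - 5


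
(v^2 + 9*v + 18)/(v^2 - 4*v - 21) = (v + 6)/(v - 7)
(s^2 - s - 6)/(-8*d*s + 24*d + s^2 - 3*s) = (s + 2)/(-8*d + s)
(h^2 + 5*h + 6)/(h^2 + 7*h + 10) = (h + 3)/(h + 5)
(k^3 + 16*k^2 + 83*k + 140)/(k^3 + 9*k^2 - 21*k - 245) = (k^2 + 9*k + 20)/(k^2 + 2*k - 35)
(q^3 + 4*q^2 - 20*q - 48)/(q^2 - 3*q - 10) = (q^2 + 2*q - 24)/(q - 5)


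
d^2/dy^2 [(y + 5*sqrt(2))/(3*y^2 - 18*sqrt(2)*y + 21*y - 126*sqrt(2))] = 2*((y + 5*sqrt(2))*(2*y - 6*sqrt(2) + 7)^2 + (-3*y - 7 + sqrt(2))*(y^2 - 6*sqrt(2)*y + 7*y - 42*sqrt(2)))/(3*(y^2 - 6*sqrt(2)*y + 7*y - 42*sqrt(2))^3)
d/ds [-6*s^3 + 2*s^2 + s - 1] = -18*s^2 + 4*s + 1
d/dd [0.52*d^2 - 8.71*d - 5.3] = 1.04*d - 8.71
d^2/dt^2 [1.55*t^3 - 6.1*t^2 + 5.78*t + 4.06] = 9.3*t - 12.2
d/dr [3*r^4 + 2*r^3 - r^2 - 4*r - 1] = 12*r^3 + 6*r^2 - 2*r - 4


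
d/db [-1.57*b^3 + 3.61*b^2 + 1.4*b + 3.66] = -4.71*b^2 + 7.22*b + 1.4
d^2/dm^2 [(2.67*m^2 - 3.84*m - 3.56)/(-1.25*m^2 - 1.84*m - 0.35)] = (24.282*m^3 + 40.38375*m^2 + 39.048*m + 15.390402)/(1.953125*m^6 + 8.625*m^5 + 14.336625*m^4 + 11.059504*m^3 + 4.014255*m^2 + 0.6762*m + 0.042875)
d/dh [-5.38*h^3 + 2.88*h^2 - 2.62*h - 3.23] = -16.14*h^2 + 5.76*h - 2.62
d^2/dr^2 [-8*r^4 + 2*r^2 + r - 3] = 4 - 96*r^2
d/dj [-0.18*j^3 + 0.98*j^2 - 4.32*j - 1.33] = -0.54*j^2 + 1.96*j - 4.32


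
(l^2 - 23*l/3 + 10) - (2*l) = l^2 - 29*l/3 + 10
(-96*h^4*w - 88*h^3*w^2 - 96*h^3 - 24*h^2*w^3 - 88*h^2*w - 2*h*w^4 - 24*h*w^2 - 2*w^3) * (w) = -96*h^4*w^2 - 88*h^3*w^3 - 96*h^3*w - 24*h^2*w^4 - 88*h^2*w^2 - 2*h*w^5 - 24*h*w^3 - 2*w^4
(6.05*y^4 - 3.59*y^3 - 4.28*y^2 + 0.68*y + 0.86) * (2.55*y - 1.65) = 15.4275*y^5 - 19.137*y^4 - 4.9905*y^3 + 8.796*y^2 + 1.071*y - 1.419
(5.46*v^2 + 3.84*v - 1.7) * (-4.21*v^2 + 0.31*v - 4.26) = -22.9866*v^4 - 14.4738*v^3 - 14.9122*v^2 - 16.8854*v + 7.242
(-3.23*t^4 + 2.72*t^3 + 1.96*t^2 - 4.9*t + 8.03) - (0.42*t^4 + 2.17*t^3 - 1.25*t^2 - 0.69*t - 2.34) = -3.65*t^4 + 0.55*t^3 + 3.21*t^2 - 4.21*t + 10.37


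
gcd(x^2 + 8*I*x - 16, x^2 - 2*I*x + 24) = x + 4*I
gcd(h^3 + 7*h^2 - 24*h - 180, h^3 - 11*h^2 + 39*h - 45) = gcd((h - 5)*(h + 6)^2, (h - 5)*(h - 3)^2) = h - 5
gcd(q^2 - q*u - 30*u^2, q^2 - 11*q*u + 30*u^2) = q - 6*u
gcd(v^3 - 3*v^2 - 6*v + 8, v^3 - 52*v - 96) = v + 2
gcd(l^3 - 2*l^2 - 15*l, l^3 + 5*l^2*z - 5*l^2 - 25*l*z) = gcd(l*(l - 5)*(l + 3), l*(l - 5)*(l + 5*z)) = l^2 - 5*l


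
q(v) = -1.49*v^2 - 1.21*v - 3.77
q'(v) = -2.98*v - 1.21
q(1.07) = -6.77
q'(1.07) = -4.40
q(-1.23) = -4.54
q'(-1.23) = 2.46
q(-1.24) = -4.56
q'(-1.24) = 2.49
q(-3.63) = -19.01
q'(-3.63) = 9.61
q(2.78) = -18.65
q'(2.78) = -9.49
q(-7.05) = -69.30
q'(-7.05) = 19.80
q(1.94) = -11.73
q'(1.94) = -6.99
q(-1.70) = -6.02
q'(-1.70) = 3.86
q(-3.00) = -13.55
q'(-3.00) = 7.73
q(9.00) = -135.35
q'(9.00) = -28.03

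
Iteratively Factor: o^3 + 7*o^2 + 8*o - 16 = (o + 4)*(o^2 + 3*o - 4) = (o - 1)*(o + 4)*(o + 4)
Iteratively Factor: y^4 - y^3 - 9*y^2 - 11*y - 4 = (y - 4)*(y^3 + 3*y^2 + 3*y + 1) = (y - 4)*(y + 1)*(y^2 + 2*y + 1) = (y - 4)*(y + 1)^2*(y + 1)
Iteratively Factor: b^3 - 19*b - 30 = (b + 3)*(b^2 - 3*b - 10) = (b + 2)*(b + 3)*(b - 5)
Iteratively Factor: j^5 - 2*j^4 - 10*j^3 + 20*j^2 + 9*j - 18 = (j - 3)*(j^4 + j^3 - 7*j^2 - j + 6) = (j - 3)*(j - 2)*(j^3 + 3*j^2 - j - 3) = (j - 3)*(j - 2)*(j + 3)*(j^2 - 1) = (j - 3)*(j - 2)*(j - 1)*(j + 3)*(j + 1)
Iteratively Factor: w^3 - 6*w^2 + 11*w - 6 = (w - 2)*(w^2 - 4*w + 3) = (w - 2)*(w - 1)*(w - 3)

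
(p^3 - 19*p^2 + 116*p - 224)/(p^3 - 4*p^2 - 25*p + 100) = (p^2 - 15*p + 56)/(p^2 - 25)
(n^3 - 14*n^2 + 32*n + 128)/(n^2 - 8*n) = n - 6 - 16/n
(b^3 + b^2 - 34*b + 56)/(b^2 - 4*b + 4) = (b^2 + 3*b - 28)/(b - 2)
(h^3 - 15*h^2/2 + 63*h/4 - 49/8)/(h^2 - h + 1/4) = (4*h^2 - 28*h + 49)/(2*(2*h - 1))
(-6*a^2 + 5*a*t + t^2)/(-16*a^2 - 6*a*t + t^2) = (6*a^2 - 5*a*t - t^2)/(16*a^2 + 6*a*t - t^2)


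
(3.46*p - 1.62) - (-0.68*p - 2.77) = 4.14*p + 1.15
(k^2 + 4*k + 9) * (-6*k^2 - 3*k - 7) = -6*k^4 - 27*k^3 - 73*k^2 - 55*k - 63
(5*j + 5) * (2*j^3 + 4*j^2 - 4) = 10*j^4 + 30*j^3 + 20*j^2 - 20*j - 20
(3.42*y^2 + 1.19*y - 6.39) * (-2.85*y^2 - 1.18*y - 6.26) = -9.747*y^4 - 7.4271*y^3 - 4.6019*y^2 + 0.0907999999999998*y + 40.0014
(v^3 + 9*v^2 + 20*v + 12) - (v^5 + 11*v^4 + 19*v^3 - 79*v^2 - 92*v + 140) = -v^5 - 11*v^4 - 18*v^3 + 88*v^2 + 112*v - 128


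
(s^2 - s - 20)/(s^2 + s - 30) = (s + 4)/(s + 6)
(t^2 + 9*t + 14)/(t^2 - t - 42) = (t^2 + 9*t + 14)/(t^2 - t - 42)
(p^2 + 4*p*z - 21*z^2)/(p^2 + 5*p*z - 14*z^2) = (-p + 3*z)/(-p + 2*z)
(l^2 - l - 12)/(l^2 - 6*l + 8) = (l + 3)/(l - 2)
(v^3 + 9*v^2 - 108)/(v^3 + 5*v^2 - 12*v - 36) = (v + 6)/(v + 2)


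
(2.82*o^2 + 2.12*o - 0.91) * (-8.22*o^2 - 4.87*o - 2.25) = -23.1804*o^4 - 31.1598*o^3 - 9.1892*o^2 - 0.3383*o + 2.0475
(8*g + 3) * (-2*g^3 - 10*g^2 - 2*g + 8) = -16*g^4 - 86*g^3 - 46*g^2 + 58*g + 24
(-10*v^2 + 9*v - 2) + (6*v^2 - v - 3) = -4*v^2 + 8*v - 5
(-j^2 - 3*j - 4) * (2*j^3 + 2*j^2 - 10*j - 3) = -2*j^5 - 8*j^4 - 4*j^3 + 25*j^2 + 49*j + 12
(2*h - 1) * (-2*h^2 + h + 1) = -4*h^3 + 4*h^2 + h - 1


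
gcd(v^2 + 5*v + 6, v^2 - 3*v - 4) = 1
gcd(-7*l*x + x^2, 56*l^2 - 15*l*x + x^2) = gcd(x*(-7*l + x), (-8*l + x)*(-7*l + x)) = -7*l + x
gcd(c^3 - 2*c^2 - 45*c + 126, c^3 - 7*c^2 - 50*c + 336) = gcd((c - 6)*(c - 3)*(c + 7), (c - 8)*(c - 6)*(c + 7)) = c^2 + c - 42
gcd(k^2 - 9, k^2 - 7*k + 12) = k - 3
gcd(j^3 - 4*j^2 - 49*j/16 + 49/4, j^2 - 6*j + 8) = j - 4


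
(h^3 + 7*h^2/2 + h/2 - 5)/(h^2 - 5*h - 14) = (2*h^2 + 3*h - 5)/(2*(h - 7))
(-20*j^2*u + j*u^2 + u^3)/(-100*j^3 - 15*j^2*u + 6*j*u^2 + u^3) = u/(5*j + u)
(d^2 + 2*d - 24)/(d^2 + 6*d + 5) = (d^2 + 2*d - 24)/(d^2 + 6*d + 5)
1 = 1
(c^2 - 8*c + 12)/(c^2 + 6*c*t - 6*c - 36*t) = (c - 2)/(c + 6*t)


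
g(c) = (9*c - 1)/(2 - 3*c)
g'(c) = 9/(2 - 3*c) + 3*(9*c - 1)/(2 - 3*c)^2 = 15/(3*c - 2)^2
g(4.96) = -3.39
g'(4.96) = 0.09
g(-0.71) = -1.79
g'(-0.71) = 0.88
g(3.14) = -3.67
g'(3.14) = 0.27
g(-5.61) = -2.73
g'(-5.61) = 0.04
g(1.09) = -6.94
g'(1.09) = 9.30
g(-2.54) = -2.48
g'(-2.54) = 0.16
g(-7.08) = -2.78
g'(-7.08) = 0.03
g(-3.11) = -2.56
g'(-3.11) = 0.12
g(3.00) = -3.71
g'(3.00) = 0.31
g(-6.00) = -2.75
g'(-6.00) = 0.04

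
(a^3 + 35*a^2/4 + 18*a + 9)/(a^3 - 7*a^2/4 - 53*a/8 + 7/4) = 2*(4*a^2 + 27*a + 18)/(8*a^2 - 30*a + 7)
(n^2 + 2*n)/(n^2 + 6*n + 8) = n/(n + 4)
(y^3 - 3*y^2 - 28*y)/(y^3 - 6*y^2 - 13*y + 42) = y*(y + 4)/(y^2 + y - 6)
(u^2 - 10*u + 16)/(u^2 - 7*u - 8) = (u - 2)/(u + 1)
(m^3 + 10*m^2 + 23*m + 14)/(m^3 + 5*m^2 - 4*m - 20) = (m^2 + 8*m + 7)/(m^2 + 3*m - 10)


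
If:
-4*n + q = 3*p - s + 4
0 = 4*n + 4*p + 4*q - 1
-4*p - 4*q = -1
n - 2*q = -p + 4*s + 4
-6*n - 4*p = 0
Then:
No Solution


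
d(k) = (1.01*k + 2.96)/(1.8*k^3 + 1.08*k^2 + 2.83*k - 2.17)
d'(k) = (1.01*k + 2.96)*(-5.4*k^2 - 2.16*k - 2.83)/(1.8*k^3 + 1.08*k^2 + 2.83*k - 2.17)^2 + 1.01/(1.8*k^3 + 1.08*k^2 + 2.83*k - 2.17)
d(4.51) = 0.04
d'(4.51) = -0.02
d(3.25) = 0.08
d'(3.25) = -0.05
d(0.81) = 2.11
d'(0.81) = -9.04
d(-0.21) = -1.01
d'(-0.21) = -1.33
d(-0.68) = -0.55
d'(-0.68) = -0.75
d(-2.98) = 0.00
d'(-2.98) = -0.02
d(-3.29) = 0.01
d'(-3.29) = -0.01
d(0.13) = -1.74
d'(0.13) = -3.69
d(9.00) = 0.01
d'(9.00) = -0.00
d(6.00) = 0.02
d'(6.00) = -0.01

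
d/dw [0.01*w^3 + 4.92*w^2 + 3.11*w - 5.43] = 0.03*w^2 + 9.84*w + 3.11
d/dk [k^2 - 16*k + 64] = 2*k - 16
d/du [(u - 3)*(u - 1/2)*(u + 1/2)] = 3*u^2 - 6*u - 1/4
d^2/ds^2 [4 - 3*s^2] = -6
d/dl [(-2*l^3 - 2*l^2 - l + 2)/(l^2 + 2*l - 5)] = (-2*l^4 - 8*l^3 + 27*l^2 + 16*l + 1)/(l^4 + 4*l^3 - 6*l^2 - 20*l + 25)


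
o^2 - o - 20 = (o - 5)*(o + 4)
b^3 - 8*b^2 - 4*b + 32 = (b - 8)*(b - 2)*(b + 2)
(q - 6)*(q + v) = q^2 + q*v - 6*q - 6*v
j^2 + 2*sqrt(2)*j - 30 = (j - 3*sqrt(2))*(j + 5*sqrt(2))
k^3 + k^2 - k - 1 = (k - 1)*(k + 1)^2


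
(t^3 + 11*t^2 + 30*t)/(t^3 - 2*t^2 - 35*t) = (t + 6)/(t - 7)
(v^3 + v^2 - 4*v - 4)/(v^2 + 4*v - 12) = (v^2 + 3*v + 2)/(v + 6)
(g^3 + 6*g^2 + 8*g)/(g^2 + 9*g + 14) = g*(g + 4)/(g + 7)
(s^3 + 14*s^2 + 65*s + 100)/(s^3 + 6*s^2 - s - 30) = (s^2 + 9*s + 20)/(s^2 + s - 6)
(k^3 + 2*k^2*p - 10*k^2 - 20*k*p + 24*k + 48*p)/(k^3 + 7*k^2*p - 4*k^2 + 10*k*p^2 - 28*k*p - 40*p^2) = (k - 6)/(k + 5*p)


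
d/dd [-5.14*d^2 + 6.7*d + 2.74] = 6.7 - 10.28*d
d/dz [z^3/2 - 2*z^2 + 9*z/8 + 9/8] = 3*z^2/2 - 4*z + 9/8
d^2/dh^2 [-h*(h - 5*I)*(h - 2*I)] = -6*h + 14*I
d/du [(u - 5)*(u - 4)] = 2*u - 9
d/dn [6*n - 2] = 6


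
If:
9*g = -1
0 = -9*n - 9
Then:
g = -1/9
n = -1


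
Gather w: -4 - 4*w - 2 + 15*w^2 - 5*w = 15*w^2 - 9*w - 6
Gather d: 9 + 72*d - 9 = 72*d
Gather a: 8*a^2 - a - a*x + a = 8*a^2 - a*x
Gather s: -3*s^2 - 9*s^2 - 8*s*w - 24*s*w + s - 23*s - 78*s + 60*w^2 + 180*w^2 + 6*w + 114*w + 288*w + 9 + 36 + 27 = -12*s^2 + s*(-32*w - 100) + 240*w^2 + 408*w + 72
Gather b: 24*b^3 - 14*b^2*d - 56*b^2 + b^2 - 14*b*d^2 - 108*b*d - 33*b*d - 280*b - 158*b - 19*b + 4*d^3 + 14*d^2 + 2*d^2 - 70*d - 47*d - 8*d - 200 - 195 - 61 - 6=24*b^3 + b^2*(-14*d - 55) + b*(-14*d^2 - 141*d - 457) + 4*d^3 + 16*d^2 - 125*d - 462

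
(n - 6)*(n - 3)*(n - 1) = n^3 - 10*n^2 + 27*n - 18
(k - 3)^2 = k^2 - 6*k + 9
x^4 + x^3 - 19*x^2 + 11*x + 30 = (x - 3)*(x - 2)*(x + 1)*(x + 5)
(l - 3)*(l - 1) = l^2 - 4*l + 3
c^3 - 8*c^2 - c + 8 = (c - 8)*(c - 1)*(c + 1)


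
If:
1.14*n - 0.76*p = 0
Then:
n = 0.666666666666667*p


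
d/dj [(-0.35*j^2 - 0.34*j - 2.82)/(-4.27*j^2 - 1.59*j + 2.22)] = (-0.8953*j^2 - 25.6368*j - 5.2386)/(18.2329*j^4 + 13.5786*j^3 - 16.4307*j^2 - 7.0596*j + 4.9284)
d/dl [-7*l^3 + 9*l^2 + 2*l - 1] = -21*l^2 + 18*l + 2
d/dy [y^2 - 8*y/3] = 2*y - 8/3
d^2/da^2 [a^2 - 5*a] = 2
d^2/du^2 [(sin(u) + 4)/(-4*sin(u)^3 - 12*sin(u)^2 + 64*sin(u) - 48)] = (4*sin(u)^6 + 49*sin(u)^5 + 248*sin(u)^4 + 90*sin(u)^3 - 1376*sin(u)^2 - 424*sin(u) + 2144)/(4*(sin(u) - 2)^3*(sin(u) - 1)^2*(sin(u) + 6)^3)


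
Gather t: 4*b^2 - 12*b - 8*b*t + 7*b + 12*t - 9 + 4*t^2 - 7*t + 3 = 4*b^2 - 5*b + 4*t^2 + t*(5 - 8*b) - 6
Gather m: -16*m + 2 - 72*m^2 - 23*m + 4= -72*m^2 - 39*m + 6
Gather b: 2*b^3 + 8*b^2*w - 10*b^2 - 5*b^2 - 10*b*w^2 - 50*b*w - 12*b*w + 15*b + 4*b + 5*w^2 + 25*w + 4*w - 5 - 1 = 2*b^3 + b^2*(8*w - 15) + b*(-10*w^2 - 62*w + 19) + 5*w^2 + 29*w - 6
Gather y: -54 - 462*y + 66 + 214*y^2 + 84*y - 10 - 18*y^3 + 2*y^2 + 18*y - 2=-18*y^3 + 216*y^2 - 360*y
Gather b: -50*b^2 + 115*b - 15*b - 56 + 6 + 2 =-50*b^2 + 100*b - 48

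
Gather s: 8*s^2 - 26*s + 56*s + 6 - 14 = 8*s^2 + 30*s - 8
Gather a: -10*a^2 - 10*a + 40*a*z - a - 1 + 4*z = -10*a^2 + a*(40*z - 11) + 4*z - 1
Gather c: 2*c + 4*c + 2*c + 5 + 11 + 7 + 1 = 8*c + 24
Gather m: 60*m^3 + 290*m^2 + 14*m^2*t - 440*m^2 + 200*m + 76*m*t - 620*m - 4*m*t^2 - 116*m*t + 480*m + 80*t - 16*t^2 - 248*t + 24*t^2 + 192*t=60*m^3 + m^2*(14*t - 150) + m*(-4*t^2 - 40*t + 60) + 8*t^2 + 24*t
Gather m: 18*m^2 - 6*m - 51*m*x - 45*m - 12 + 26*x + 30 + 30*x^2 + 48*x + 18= 18*m^2 + m*(-51*x - 51) + 30*x^2 + 74*x + 36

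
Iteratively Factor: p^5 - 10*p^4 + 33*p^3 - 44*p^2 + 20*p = (p - 2)*(p^4 - 8*p^3 + 17*p^2 - 10*p) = (p - 2)*(p - 1)*(p^3 - 7*p^2 + 10*p) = (p - 5)*(p - 2)*(p - 1)*(p^2 - 2*p) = p*(p - 5)*(p - 2)*(p - 1)*(p - 2)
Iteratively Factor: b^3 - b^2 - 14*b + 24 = (b + 4)*(b^2 - 5*b + 6) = (b - 2)*(b + 4)*(b - 3)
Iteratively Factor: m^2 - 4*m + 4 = (m - 2)*(m - 2)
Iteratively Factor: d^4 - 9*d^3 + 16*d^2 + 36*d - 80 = (d - 2)*(d^3 - 7*d^2 + 2*d + 40) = (d - 4)*(d - 2)*(d^2 - 3*d - 10) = (d - 5)*(d - 4)*(d - 2)*(d + 2)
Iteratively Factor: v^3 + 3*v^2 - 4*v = (v)*(v^2 + 3*v - 4) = v*(v + 4)*(v - 1)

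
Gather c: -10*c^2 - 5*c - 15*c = -10*c^2 - 20*c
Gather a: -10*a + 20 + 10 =30 - 10*a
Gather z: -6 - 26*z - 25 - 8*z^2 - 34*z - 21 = -8*z^2 - 60*z - 52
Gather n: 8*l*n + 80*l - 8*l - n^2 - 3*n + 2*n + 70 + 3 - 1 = 72*l - n^2 + n*(8*l - 1) + 72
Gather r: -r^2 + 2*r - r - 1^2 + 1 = -r^2 + r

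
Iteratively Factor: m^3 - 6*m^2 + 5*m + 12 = (m - 3)*(m^2 - 3*m - 4) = (m - 3)*(m + 1)*(m - 4)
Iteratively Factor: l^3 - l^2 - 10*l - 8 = (l + 1)*(l^2 - 2*l - 8) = (l + 1)*(l + 2)*(l - 4)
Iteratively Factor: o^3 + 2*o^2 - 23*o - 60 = (o - 5)*(o^2 + 7*o + 12) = (o - 5)*(o + 4)*(o + 3)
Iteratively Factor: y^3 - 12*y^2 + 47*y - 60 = (y - 4)*(y^2 - 8*y + 15) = (y - 4)*(y - 3)*(y - 5)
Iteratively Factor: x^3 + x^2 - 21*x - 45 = (x + 3)*(x^2 - 2*x - 15) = (x - 5)*(x + 3)*(x + 3)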